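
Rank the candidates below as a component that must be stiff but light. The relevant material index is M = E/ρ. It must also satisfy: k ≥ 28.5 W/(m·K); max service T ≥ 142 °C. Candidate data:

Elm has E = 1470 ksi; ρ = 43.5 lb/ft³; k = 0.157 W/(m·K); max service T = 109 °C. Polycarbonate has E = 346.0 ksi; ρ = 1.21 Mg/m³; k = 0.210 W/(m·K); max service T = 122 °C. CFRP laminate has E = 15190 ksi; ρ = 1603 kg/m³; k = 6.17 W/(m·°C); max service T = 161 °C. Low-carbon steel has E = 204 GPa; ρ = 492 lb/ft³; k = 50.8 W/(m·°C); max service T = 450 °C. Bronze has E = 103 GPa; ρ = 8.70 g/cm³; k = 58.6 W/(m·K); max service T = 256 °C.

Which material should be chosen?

Screen on constraints: k ≥ 28.5 W/(m·K); max service T ≥ 142 °C. Survivors: low-carbon steel, bronze.
After converting to SI:
  low-carbon steel: E = 204.0 GPa, ρ = 7881 kg/m³
  bronze: E = 103.0 GPa, ρ = 8700 kg/m³
  low-carbon steel: M = 25.9 MN·m/kg
  bronze: M = 11.8 MN·m/kg
Low-carbon steel ranks first.

low-carbon steel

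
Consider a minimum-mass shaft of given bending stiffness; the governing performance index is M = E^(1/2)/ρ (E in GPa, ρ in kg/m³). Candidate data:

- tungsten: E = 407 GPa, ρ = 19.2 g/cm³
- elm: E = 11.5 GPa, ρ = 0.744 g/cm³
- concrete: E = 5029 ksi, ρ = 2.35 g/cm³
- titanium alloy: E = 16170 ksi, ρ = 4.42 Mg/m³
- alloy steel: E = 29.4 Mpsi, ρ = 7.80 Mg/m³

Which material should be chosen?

After converting to SI:
  tungsten: E = 407.0 GPa, ρ = 19200 kg/m³
  elm: E = 11.50 GPa, ρ = 744.0 kg/m³
  concrete: E = 34.67 GPa, ρ = 2350 kg/m³
  titanium alloy: E = 111.5 GPa, ρ = 4420 kg/m³
  alloy steel: E = 202.7 GPa, ρ = 7800 kg/m³
  elm: M = 4.56×10⁻³
  concrete: M = 2.51×10⁻³
  titanium alloy: M = 2.39×10⁻³
  alloy steel: M = 1.83×10⁻³
  tungsten: M = 1.05×10⁻³
Elm ranks first.

elm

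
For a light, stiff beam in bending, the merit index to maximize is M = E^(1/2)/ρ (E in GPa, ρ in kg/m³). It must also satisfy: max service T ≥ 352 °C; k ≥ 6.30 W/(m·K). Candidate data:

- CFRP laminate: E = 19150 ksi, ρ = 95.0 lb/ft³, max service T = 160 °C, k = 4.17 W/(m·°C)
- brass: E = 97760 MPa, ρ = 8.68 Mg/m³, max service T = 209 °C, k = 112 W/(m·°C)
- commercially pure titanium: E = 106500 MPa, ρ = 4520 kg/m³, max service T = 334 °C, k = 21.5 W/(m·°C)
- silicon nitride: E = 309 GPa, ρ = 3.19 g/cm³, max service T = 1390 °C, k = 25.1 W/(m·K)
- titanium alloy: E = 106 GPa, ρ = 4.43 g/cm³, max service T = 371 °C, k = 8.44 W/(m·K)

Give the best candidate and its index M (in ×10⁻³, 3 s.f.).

silicon nitride, M = 5.51×10⁻³

Screen on constraints: max service T ≥ 352 °C; k ≥ 6.30 W/(m·K). Survivors: silicon nitride, titanium alloy.
Convert each candidate to consistent units, then evaluate M:
  silicon nitride: E = 309.0 GPa, ρ = 3190 kg/m³
  titanium alloy: E = 106.0 GPa, ρ = 4430 kg/m³
  silicon nitride: M = 5.51×10⁻³
  titanium alloy: M = 2.32×10⁻³
The maximum is for silicon nitride.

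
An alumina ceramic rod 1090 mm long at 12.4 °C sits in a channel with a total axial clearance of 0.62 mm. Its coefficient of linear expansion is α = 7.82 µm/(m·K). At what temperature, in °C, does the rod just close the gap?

α·L₀·ΔT = 0.62 mm ⇒ ΔT = 0.62 / (7.82×10⁻⁶ × 1090.0) = 72.74 K.
T = 12.4 + 72.74 = 85.14 °C.

85.1 °C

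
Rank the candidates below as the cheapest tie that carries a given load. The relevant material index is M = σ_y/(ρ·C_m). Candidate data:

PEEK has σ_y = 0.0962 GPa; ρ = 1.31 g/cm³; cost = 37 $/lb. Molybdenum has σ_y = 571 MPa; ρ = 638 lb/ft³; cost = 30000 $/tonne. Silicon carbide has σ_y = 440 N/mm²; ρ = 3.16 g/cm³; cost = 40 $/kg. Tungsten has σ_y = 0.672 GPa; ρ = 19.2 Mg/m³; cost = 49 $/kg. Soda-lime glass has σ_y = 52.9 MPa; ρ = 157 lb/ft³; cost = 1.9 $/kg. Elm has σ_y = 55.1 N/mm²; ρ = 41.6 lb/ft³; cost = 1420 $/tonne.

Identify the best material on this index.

Convert each candidate to consistent units, then evaluate M:
  PEEK: σ_y = 96.20 MPa, ρ = 1310 kg/m³, cost = 81.57 $/kg
  molybdenum: σ_y = 571.0 MPa, ρ = 10220 kg/m³, cost = 30.00 $/kg
  silicon carbide: σ_y = 440.0 MPa, ρ = 3160 kg/m³, cost = 40.00 $/kg
  tungsten: σ_y = 672.0 MPa, ρ = 19200 kg/m³, cost = 49.00 $/kg
  soda-lime glass: σ_y = 52.90 MPa, ρ = 2515 kg/m³, cost = 1.900 $/kg
  elm: σ_y = 55.10 MPa, ρ = 666.4 kg/m³, cost = 1.420 $/kg
  elm: M = 58.2 kN·m per $
  soda-lime glass: M = 11.1 kN·m per $
  silicon carbide: M = 3.48 kN·m per $
  molybdenum: M = 1.86 kN·m per $
  PEEK: M = 0.900 kN·m per $
  tungsten: M = 0.714 kN·m per $
Elm ranks first.

elm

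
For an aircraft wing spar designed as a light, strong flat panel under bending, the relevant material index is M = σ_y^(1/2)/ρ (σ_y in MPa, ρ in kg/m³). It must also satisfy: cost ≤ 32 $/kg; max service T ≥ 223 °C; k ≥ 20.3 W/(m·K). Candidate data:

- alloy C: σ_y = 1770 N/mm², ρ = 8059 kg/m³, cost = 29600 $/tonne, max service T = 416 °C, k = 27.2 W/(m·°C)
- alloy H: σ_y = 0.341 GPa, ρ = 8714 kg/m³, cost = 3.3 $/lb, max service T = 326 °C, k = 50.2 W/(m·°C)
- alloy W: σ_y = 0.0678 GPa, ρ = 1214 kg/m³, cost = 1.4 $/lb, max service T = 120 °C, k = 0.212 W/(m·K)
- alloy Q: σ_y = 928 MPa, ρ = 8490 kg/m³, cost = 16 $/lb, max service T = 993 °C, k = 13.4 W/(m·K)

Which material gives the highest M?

alloy C

Screen on constraints: cost ≤ 32 $/kg; max service T ≥ 223 °C; k ≥ 20.3 W/(m·K). Survivors: alloy C, alloy H.
Convert each candidate to consistent units, then evaluate M:
  alloy C: σ_y = 1770 MPa, ρ = 8059 kg/m³
  alloy H: σ_y = 341.0 MPa, ρ = 8714 kg/m³
  alloy C: M = 5.22×10⁻³
  alloy H: M = 2.12×10⁻³
Highest index: alloy C.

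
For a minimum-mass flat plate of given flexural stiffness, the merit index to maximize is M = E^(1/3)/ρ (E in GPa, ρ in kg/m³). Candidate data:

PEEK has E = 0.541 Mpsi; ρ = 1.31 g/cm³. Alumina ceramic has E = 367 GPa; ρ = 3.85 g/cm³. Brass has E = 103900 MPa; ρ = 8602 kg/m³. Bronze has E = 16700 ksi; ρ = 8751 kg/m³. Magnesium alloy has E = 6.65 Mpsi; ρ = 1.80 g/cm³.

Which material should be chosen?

Putting every candidate on a common basis:
  PEEK: E = 3.730 GPa, ρ = 1310 kg/m³
  alumina ceramic: E = 367.0 GPa, ρ = 3850 kg/m³
  brass: E = 103.9 GPa, ρ = 8602 kg/m³
  bronze: E = 115.1 GPa, ρ = 8751 kg/m³
  magnesium alloy: E = 45.85 GPa, ρ = 1800 kg/m³
  magnesium alloy: M = 1.99×10⁻³
  alumina ceramic: M = 1.86×10⁻³
  PEEK: M = 1.18×10⁻³
  bronze: M = 0.556×10⁻³
  brass: M = 0.547×10⁻³
Highest index: magnesium alloy.

magnesium alloy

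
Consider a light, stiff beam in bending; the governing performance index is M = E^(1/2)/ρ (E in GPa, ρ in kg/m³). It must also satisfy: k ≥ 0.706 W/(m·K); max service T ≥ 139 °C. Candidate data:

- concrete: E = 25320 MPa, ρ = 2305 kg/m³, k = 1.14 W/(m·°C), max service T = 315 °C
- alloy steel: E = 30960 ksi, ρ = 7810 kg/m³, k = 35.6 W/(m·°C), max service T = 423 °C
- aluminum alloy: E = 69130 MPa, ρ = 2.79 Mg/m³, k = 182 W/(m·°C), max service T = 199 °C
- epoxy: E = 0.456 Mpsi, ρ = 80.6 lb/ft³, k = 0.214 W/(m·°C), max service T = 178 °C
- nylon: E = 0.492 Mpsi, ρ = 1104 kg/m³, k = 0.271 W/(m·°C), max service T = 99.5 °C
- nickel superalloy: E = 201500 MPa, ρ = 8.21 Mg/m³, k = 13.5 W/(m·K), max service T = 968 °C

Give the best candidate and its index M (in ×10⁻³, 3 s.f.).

Screen on constraints: k ≥ 0.706 W/(m·K); max service T ≥ 139 °C. Survivors: concrete, alloy steel, aluminum alloy, nickel superalloy.
In SI units:
  concrete: E = 25.32 GPa, ρ = 2305 kg/m³
  alloy steel: E = 213.5 GPa, ρ = 7810 kg/m³
  aluminum alloy: E = 69.13 GPa, ρ = 2790 kg/m³
  nickel superalloy: E = 201.5 GPa, ρ = 8210 kg/m³
  aluminum alloy: M = 2.98×10⁻³
  concrete: M = 2.18×10⁻³
  alloy steel: M = 1.87×10⁻³
  nickel superalloy: M = 1.73×10⁻³
Highest index: aluminum alloy.

aluminum alloy, M = 2.98×10⁻³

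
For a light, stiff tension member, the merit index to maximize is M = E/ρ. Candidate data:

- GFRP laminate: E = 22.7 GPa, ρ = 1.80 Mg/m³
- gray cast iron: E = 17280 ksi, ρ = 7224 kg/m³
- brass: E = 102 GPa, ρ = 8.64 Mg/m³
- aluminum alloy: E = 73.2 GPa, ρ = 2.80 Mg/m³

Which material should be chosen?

In SI units:
  GFRP laminate: E = 22.70 GPa, ρ = 1800 kg/m³
  gray cast iron: E = 119.1 GPa, ρ = 7224 kg/m³
  brass: E = 102.0 GPa, ρ = 8640 kg/m³
  aluminum alloy: E = 73.20 GPa, ρ = 2800 kg/m³
  aluminum alloy: M = 26.1 MN·m/kg
  gray cast iron: M = 16.5 MN·m/kg
  GFRP laminate: M = 12.6 MN·m/kg
  brass: M = 11.8 MN·m/kg
Highest index: aluminum alloy.

aluminum alloy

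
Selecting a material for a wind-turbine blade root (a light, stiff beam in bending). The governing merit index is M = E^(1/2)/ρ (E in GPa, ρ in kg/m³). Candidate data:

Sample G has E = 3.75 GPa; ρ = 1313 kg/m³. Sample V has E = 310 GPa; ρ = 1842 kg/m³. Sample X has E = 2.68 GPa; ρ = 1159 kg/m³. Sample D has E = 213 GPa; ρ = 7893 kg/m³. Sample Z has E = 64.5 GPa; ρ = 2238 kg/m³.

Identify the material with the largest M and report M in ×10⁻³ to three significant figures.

Evaluate M for each candidate:
  sample V: M = 9.56×10⁻³
  sample Z: M = 3.59×10⁻³
  sample D: M = 1.85×10⁻³
  sample G: M = 1.47×10⁻³
  sample X: M = 1.41×10⁻³
Sample V has the largest M.

sample V, M = 9.56×10⁻³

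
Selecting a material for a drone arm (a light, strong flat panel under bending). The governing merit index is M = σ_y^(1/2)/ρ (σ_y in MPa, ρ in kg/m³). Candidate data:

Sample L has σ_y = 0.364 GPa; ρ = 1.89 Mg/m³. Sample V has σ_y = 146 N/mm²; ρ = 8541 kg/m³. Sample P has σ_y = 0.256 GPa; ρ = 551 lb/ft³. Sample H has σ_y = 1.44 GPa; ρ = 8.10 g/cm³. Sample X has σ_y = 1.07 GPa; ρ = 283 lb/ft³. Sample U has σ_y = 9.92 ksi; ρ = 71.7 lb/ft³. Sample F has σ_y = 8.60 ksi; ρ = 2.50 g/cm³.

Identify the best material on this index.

After converting to SI:
  sample L: σ_y = 364.0 MPa, ρ = 1890 kg/m³
  sample V: σ_y = 146.0 MPa, ρ = 8541 kg/m³
  sample P: σ_y = 256.0 MPa, ρ = 8826 kg/m³
  sample H: σ_y = 1440 MPa, ρ = 8100 kg/m³
  sample X: σ_y = 1070 MPa, ρ = 4533 kg/m³
  sample U: σ_y = 68.40 MPa, ρ = 1149 kg/m³
  sample F: σ_y = 59.29 MPa, ρ = 2500 kg/m³
  sample L: M = 10.1×10⁻³
  sample X: M = 7.22×10⁻³
  sample U: M = 7.20×10⁻³
  sample H: M = 4.68×10⁻³
  sample F: M = 3.08×10⁻³
  sample P: M = 1.81×10⁻³
  sample V: M = 1.41×10⁻³
Sample L ranks first.

sample L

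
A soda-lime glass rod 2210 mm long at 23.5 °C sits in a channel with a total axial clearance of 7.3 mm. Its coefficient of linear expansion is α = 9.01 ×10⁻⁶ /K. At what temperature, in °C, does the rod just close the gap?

390 °C

α·L₀·ΔT = 7.3 mm ⇒ ΔT = 7.3 / (9.01×10⁻⁶ × 2210.0) = 366.6 K.
T = 23.5 + 366.6 = 390.1 °C.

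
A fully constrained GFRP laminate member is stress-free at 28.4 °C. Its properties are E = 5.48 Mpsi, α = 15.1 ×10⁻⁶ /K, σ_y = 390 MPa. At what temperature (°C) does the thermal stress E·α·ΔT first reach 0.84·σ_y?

603 °C

E = 5.48 Mpsi = 37.78 GPa.
E·α·ΔT = 327.6 MPa ⇒ ΔT = 327.6 / (37.78×10³ × 15.1×10⁻⁶) = 574.2 K.
T = 28.4 + 574.2 = 602.6 °C.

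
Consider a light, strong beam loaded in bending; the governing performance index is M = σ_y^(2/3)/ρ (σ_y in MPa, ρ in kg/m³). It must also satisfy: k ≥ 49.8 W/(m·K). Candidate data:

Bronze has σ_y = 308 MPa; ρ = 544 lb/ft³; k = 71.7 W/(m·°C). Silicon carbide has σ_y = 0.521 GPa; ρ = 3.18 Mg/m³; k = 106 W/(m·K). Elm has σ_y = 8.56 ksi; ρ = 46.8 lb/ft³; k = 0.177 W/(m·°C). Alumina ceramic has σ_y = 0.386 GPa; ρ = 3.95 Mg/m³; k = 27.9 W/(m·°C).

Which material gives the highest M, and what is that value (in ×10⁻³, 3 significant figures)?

silicon carbide, M = 20.4×10⁻³

Screen on constraints: k ≥ 49.8 W/(m·K). Survivors: bronze, silicon carbide.
After converting to SI:
  bronze: σ_y = 308.0 MPa, ρ = 8714 kg/m³
  silicon carbide: σ_y = 521.0 MPa, ρ = 3180 kg/m³
  silicon carbide: M = 20.4×10⁻³
  bronze: M = 5.23×10⁻³
Silicon carbide ranks first.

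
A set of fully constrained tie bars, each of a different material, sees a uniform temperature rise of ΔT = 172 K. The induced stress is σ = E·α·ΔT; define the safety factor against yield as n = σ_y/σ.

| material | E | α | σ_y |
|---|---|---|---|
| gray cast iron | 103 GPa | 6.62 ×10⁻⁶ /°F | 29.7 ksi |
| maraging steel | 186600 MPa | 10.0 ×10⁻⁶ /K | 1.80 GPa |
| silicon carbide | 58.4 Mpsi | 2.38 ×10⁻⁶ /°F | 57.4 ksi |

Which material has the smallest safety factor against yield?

gray cast iron

Per material, after unit conversion:
  gray cast iron: E = 103.0, α = 11.9, σ_y = 204.8 → σ = 211 MPa, n = 0.970
  maraging steel: E = 186.6, α = 10.0, σ_y = 1800 → σ = 321 MPa, n = 5.61
  silicon carbide: E = 402.7, α = 4.28, σ_y = 395.8 → σ = 297 MPa, n = 1.33
Gray cast iron has the lowest safety factor, n = 0.970.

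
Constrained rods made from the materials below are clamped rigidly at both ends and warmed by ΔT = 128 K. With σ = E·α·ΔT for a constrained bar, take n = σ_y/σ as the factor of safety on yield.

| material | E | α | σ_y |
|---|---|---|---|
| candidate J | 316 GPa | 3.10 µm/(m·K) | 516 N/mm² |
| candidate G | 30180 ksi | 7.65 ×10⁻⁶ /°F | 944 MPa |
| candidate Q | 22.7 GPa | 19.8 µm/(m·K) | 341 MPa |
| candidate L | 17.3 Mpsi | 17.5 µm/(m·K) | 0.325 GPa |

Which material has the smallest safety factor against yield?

candidate L

In consistent units (E in GPa, α in ×10⁻⁶/K, σ_y in MPa):
  candidate J: E = 316.0, α = 3.10, σ_y = 516.0 → σ = 125 MPa, n = 4.12
  candidate G: E = 208.1, α = 13.8, σ_y = 944.0 → σ = 367 MPa, n = 2.57
  candidate Q: E = 22.70, α = 19.8, σ_y = 341.0 → σ = 57.5 MPa, n = 5.93
  candidate L: E = 119.3, α = 17.5, σ_y = 325.0 → σ = 267 MPa, n = 1.22
Candidate L has the lowest safety factor, n = 1.22.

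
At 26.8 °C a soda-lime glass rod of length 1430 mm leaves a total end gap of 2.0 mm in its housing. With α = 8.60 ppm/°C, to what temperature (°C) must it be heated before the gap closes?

α·L₀·ΔT = 2.0 mm ⇒ ΔT = 2.0 / (8.60×10⁻⁶ × 1430.0) = 162.6 K.
T = 26.8 + 162.6 = 189.4 °C.

189 °C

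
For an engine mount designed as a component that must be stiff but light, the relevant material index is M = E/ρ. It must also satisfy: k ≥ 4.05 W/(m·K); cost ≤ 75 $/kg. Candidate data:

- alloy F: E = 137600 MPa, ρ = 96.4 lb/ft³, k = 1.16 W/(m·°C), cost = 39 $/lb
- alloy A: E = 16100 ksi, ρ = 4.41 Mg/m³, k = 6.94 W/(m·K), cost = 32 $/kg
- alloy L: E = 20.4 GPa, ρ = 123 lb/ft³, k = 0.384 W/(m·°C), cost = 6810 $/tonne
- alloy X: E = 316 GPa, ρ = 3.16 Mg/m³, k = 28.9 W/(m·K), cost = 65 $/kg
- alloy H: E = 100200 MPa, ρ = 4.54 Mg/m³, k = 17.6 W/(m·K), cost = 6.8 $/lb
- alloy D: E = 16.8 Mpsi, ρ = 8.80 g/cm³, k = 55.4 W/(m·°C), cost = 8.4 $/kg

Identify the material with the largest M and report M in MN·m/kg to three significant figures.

Screen on constraints: k ≥ 4.05 W/(m·K); cost ≤ 75 $/kg. Survivors: alloy A, alloy X, alloy H, alloy D.
Convert each candidate to consistent units, then evaluate M:
  alloy A: E = 111.0 GPa, ρ = 4410 kg/m³
  alloy X: E = 316.0 GPa, ρ = 3160 kg/m³
  alloy H: E = 100.2 GPa, ρ = 4540 kg/m³
  alloy D: E = 115.8 GPa, ρ = 8800 kg/m³
  alloy X: M = 100 MN·m/kg
  alloy A: M = 25.2 MN·m/kg
  alloy H: M = 22.1 MN·m/kg
  alloy D: M = 13.2 MN·m/kg
Alloy X has the largest M.

alloy X, M = 100 MN·m/kg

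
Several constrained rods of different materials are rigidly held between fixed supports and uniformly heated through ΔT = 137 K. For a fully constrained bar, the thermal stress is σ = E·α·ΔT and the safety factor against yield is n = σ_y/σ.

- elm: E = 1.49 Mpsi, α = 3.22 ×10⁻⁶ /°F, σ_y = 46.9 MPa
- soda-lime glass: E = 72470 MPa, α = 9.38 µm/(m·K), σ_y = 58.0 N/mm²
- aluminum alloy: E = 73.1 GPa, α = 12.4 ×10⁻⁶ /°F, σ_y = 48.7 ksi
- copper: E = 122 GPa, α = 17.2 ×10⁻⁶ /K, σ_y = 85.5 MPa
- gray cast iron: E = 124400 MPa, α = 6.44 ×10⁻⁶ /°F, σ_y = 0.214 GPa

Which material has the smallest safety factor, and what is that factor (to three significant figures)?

Per material, after unit conversion:
  elm: E = 10.27, α = 5.80, σ_y = 46.90 → σ = 8.16 MPa, n = 5.75
  soda-lime glass: E = 72.47, α = 9.38, σ_y = 58.00 → σ = 93.1 MPa, n = 0.623
  aluminum alloy: E = 73.10, α = 22.3, σ_y = 335.8 → σ = 224 MPa, n = 1.50
  copper: E = 122.0, α = 17.2, σ_y = 85.50 → σ = 287 MPa, n = 0.297
  gray cast iron: E = 124.4, α = 11.6, σ_y = 214.0 → σ = 198 MPa, n = 1.08
The minimum is copper at n = 0.297.

copper, n = 0.297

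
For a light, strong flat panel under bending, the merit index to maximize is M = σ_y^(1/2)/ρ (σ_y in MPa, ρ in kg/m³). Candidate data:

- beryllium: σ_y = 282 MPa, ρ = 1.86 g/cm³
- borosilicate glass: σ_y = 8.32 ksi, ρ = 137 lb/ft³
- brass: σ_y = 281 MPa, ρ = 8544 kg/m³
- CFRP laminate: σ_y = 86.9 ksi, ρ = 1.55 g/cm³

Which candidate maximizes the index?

In SI units:
  beryllium: σ_y = 282.0 MPa, ρ = 1860 kg/m³
  borosilicate glass: σ_y = 57.36 MPa, ρ = 2195 kg/m³
  brass: σ_y = 281.0 MPa, ρ = 8544 kg/m³
  CFRP laminate: σ_y = 599.2 MPa, ρ = 1550 kg/m³
  CFRP laminate: M = 15.8×10⁻³
  beryllium: M = 9.03×10⁻³
  borosilicate glass: M = 3.45×10⁻³
  brass: M = 1.96×10⁻³
CFRP laminate ranks first.

CFRP laminate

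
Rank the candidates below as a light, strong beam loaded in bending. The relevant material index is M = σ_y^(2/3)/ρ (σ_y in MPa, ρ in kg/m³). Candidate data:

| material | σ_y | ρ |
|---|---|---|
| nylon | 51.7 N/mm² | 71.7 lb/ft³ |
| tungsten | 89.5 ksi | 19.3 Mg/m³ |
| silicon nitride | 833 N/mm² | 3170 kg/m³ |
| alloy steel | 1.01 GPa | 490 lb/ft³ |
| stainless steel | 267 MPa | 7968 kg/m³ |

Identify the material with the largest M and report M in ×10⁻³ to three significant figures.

silicon nitride, M = 27.9×10⁻³

Convert each candidate to consistent units, then evaluate M:
  nylon: σ_y = 51.70 MPa, ρ = 1149 kg/m³
  tungsten: σ_y = 617.1 MPa, ρ = 19300 kg/m³
  silicon nitride: σ_y = 833.0 MPa, ρ = 3170 kg/m³
  alloy steel: σ_y = 1010 MPa, ρ = 7849 kg/m³
  stainless steel: σ_y = 267.0 MPa, ρ = 7968 kg/m³
  silicon nitride: M = 27.9×10⁻³
  alloy steel: M = 12.8×10⁻³
  nylon: M = 12.1×10⁻³
  stainless steel: M = 5.20×10⁻³
  tungsten: M = 3.76×10⁻³
The maximum is for silicon nitride.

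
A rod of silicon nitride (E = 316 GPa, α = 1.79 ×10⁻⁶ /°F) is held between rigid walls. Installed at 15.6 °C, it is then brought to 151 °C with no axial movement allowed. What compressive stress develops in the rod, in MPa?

138 MPa

α = 1.79×10⁻⁶/°F × 9/5 = 3.22×10⁻⁶/K.
ΔT = 135.4 K. Constrained thermal stress σ = E·α·ΔT = 316.0×10³ MPa × 3.22×10⁻⁶ × 135.4 = 138 MPa (compressive).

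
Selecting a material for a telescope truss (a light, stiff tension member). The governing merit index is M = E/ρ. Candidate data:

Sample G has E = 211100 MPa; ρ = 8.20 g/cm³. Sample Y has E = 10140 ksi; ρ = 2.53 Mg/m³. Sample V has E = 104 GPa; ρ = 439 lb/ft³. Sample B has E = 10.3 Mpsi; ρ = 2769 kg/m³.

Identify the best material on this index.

Putting every candidate on a common basis:
  sample G: E = 211.1 GPa, ρ = 8200 kg/m³
  sample Y: E = 69.91 GPa, ρ = 2530 kg/m³
  sample V: E = 104.0 GPa, ρ = 7032 kg/m³
  sample B: E = 71.02 GPa, ρ = 2769 kg/m³
  sample Y: M = 27.6 MN·m/kg
  sample G: M = 25.7 MN·m/kg
  sample B: M = 25.6 MN·m/kg
  sample V: M = 14.8 MN·m/kg
Sample Y ranks first.

sample Y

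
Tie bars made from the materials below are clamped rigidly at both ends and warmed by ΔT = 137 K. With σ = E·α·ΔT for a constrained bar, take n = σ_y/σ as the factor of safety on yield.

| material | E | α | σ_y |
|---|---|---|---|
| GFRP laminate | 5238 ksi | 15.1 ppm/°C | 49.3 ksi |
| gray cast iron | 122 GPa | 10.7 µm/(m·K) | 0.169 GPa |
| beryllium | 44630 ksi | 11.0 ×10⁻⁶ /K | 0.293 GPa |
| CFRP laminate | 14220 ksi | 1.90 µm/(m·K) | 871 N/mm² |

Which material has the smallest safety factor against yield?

In consistent units (E in GPa, α in ×10⁻⁶/K, σ_y in MPa):
  GFRP laminate: E = 36.11, α = 15.1, σ_y = 339.9 → σ = 74.7 MPa, n = 4.55
  gray cast iron: E = 122.0, α = 10.7, σ_y = 169.0 → σ = 179 MPa, n = 0.945
  beryllium: E = 307.7, α = 11.0, σ_y = 293.0 → σ = 464 MPa, n = 0.632
  CFRP laminate: E = 98.04, α = 1.90, σ_y = 871.0 → σ = 25.5 MPa, n = 34.1
Smallest n: beryllium with n = 0.632.

beryllium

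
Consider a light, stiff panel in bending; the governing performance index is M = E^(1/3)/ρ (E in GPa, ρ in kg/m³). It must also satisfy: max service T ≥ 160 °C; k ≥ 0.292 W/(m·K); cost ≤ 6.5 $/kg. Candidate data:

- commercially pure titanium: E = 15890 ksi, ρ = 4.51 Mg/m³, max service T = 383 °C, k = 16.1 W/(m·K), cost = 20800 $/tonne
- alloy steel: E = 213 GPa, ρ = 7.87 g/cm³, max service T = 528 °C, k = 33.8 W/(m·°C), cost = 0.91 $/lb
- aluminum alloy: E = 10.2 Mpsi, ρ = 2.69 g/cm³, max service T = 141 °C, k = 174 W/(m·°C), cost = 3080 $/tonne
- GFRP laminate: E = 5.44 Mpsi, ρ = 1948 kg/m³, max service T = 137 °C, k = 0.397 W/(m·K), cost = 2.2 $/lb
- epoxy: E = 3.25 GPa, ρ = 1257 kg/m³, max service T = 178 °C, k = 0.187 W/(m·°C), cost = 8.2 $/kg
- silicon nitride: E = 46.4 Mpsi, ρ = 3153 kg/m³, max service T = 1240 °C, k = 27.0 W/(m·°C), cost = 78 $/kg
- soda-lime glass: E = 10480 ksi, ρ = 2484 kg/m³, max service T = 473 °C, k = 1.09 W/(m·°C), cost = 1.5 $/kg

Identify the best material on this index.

Screen on constraints: max service T ≥ 160 °C; k ≥ 0.292 W/(m·K); cost ≤ 6.5 $/kg. Survivors: alloy steel, soda-lime glass.
Normalizing units and computing the index:
  alloy steel: E = 213.0 GPa, ρ = 7870 kg/m³
  soda-lime glass: E = 72.26 GPa, ρ = 2484 kg/m³
  soda-lime glass: M = 1.68×10⁻³
  alloy steel: M = 0.759×10⁻³
Soda-lime glass has the largest M.

soda-lime glass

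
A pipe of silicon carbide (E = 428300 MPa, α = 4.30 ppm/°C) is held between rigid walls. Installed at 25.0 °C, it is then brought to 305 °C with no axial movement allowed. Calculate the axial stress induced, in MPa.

516 MPa

E = 428300 MPa = 428.3 GPa.
ΔT = 280.0 K. Constrained thermal stress σ = E·α·ΔT = 428.3×10³ MPa × 4.30×10⁻⁶ × 280.0 = 516 MPa (compressive).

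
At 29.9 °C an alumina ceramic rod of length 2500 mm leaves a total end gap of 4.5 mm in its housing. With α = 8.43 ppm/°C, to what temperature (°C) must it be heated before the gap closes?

α·L₀·ΔT = 4.5 mm ⇒ ΔT = 4.5 / (8.43×10⁻⁶ × 2500.0) = 213.5 K.
T = 29.9 + 213.5 = 243.4 °C.

243 °C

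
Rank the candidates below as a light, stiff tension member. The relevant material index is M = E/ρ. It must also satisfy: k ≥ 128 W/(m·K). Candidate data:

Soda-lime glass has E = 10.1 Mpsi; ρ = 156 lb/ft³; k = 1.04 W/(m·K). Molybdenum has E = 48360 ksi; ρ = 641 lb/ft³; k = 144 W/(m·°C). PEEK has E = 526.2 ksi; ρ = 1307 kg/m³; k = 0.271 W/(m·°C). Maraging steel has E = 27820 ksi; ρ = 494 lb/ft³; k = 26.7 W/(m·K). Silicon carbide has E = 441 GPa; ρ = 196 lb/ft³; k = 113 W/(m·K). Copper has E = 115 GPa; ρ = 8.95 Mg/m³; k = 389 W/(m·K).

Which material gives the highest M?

molybdenum

Screen on constraints: k ≥ 128 W/(m·K). Survivors: molybdenum, copper.
In SI units:
  molybdenum: E = 333.4 GPa, ρ = 10270 kg/m³
  copper: E = 115.0 GPa, ρ = 8950 kg/m³
  molybdenum: M = 32.5 MN·m/kg
  copper: M = 12.8 MN·m/kg
Molybdenum ranks first.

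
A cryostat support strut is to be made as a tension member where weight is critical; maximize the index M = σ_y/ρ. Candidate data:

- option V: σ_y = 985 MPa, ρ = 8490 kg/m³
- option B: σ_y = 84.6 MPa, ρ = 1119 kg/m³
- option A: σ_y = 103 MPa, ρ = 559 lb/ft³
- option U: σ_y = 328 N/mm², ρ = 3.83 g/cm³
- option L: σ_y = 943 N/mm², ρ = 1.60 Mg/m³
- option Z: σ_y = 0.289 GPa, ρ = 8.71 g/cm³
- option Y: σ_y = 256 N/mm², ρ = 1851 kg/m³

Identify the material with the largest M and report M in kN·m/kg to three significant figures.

option L, M = 589 kN·m/kg

Putting every candidate on a common basis:
  option V: σ_y = 985.0 MPa, ρ = 8490 kg/m³
  option B: σ_y = 84.60 MPa, ρ = 1119 kg/m³
  option A: σ_y = 103.0 MPa, ρ = 8954 kg/m³
  option U: σ_y = 328.0 MPa, ρ = 3830 kg/m³
  option L: σ_y = 943.0 MPa, ρ = 1600 kg/m³
  option Z: σ_y = 289.0 MPa, ρ = 8710 kg/m³
  option Y: σ_y = 256.0 MPa, ρ = 1851 kg/m³
  option L: M = 589 kN·m/kg
  option Y: M = 138 kN·m/kg
  option V: M = 116 kN·m/kg
  option U: M = 85.6 kN·m/kg
  option B: M = 75.6 kN·m/kg
  option Z: M = 33.2 kN·m/kg
  option A: M = 11.5 kN·m/kg
The maximum is for option L.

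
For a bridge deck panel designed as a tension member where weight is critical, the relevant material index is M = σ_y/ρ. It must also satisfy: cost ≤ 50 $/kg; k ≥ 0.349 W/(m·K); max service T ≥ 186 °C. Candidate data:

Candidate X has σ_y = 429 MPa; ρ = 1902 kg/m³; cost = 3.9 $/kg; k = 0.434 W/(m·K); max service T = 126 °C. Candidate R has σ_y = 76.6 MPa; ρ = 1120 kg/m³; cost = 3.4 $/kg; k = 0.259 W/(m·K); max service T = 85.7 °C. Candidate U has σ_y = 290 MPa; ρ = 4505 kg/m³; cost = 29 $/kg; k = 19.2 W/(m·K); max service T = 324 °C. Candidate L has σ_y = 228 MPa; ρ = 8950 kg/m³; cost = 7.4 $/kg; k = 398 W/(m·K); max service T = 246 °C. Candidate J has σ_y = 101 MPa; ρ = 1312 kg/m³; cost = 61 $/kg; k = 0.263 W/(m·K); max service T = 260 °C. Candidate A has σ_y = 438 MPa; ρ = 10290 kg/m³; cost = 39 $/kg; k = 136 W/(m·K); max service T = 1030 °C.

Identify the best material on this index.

Screen on constraints: cost ≤ 50 $/kg; k ≥ 0.349 W/(m·K); max service T ≥ 186 °C. Survivors: candidate U, candidate L, candidate A.
Evaluate M for each candidate:
  candidate U: M = 64.4 kN·m/kg
  candidate A: M = 42.6 kN·m/kg
  candidate L: M = 25.5 kN·m/kg
Highest index: candidate U.

candidate U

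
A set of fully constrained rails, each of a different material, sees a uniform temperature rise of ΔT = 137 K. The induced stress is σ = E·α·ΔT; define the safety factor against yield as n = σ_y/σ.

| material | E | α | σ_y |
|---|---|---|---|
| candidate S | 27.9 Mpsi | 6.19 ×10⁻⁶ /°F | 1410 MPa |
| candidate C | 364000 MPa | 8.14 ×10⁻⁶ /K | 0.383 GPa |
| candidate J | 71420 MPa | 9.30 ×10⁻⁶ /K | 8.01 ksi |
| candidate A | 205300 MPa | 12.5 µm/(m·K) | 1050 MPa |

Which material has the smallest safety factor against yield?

candidate J

Converting E to GPa, α to ×10⁻⁶/K, σ_y to MPa, then σ and n for each:
  candidate S: E = 192.4, α = 11.1, σ_y = 1410 → σ = 294 MPa, n = 4.80
  candidate C: E = 364.0, α = 8.14, σ_y = 383.0 → σ = 406 MPa, n = 0.944
  candidate J: E = 71.42, α = 9.30, σ_y = 55.23 → σ = 91.0 MPa, n = 0.607
  candidate A: E = 205.3, α = 12.5, σ_y = 1050 → σ = 352 MPa, n = 2.99
The minimum is candidate J at n = 0.607.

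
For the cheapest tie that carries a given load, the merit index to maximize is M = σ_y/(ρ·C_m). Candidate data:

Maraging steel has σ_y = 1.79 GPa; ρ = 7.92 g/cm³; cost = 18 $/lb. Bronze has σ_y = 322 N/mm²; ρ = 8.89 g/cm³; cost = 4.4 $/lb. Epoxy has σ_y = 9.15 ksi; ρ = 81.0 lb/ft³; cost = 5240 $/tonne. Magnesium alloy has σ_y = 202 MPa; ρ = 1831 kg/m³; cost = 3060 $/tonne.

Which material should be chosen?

magnesium alloy

Putting every candidate on a common basis:
  maraging steel: σ_y = 1790 MPa, ρ = 7920 kg/m³, cost = 39.68 $/kg
  bronze: σ_y = 322.0 MPa, ρ = 8890 kg/m³, cost = 9.700 $/kg
  epoxy: σ_y = 63.09 MPa, ρ = 1297 kg/m³, cost = 5.240 $/kg
  magnesium alloy: σ_y = 202.0 MPa, ρ = 1831 kg/m³, cost = 3.060 $/kg
  magnesium alloy: M = 36.1 kN·m per $
  epoxy: M = 9.28 kN·m per $
  maraging steel: M = 5.70 kN·m per $
  bronze: M = 3.73 kN·m per $
The maximum is for magnesium alloy.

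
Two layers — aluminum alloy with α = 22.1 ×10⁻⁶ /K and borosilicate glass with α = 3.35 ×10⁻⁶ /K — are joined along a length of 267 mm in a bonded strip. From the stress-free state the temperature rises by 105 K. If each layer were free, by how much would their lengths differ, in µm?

Δα = |22.1 − 3.35|×10⁻⁶/K = 18.8×10⁻⁶/K.
ΔL_mismatch = Δα·L·ΔT = 18.8×10⁻⁶ × 267.0 mm × 105.0 K = 526 µm.

526 µm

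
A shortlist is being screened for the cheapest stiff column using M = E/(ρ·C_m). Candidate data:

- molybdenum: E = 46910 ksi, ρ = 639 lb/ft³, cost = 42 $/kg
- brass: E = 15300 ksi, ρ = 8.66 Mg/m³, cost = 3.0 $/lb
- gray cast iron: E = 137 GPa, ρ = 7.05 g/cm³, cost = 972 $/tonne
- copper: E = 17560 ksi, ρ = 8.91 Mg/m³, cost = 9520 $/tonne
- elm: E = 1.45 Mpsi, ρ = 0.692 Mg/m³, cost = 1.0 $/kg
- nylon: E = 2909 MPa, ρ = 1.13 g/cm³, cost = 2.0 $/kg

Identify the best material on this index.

gray cast iron

In SI units:
  molybdenum: E = 323.4 GPa, ρ = 10240 kg/m³, cost = 42.00 $/kg
  brass: E = 105.5 GPa, ρ = 8660 kg/m³, cost = 6.614 $/kg
  gray cast iron: E = 137.0 GPa, ρ = 7050 kg/m³, cost = 0.9720 $/kg
  copper: E = 121.1 GPa, ρ = 8910 kg/m³, cost = 9.520 $/kg
  elm: E = 9.997 GPa, ρ = 692.0 kg/m³, cost = 1.000 $/kg
  nylon: E = 2.909 GPa, ρ = 1130 kg/m³, cost = 2.000 $/kg
  gray cast iron: M = 20.0 MN·m per $
  elm: M = 14.4 MN·m per $
  brass: M = 1.84 MN·m per $
  copper: M = 1.43 MN·m per $
  nylon: M = 1.29 MN·m per $
  molybdenum: M = 0.752 MN·m per $
The maximum is for gray cast iron.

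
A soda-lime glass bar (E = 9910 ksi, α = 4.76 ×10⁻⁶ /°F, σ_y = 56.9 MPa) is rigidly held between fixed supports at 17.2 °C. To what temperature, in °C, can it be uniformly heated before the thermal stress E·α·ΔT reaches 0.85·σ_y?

99.8 °C

E = 9910 ksi = 68.33 GPa.
α = 4.76×10⁻⁶/°F × 9/5 = 8.57×10⁻⁶/K.
E·α·ΔT = 48.36 MPa ⇒ ΔT = 48.36 / (68.33×10³ × 8.57×10⁻⁶) = 82.62 K.
T = 17.2 + 82.62 = 99.82 °C.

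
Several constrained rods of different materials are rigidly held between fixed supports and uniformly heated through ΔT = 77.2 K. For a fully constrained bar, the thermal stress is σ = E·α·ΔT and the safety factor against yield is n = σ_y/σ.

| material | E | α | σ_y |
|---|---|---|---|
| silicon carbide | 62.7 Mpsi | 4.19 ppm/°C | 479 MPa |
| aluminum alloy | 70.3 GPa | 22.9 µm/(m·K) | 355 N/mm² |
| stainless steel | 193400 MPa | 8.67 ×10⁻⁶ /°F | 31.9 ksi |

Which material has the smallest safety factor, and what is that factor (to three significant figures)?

In consistent units (E in GPa, α in ×10⁻⁶/K, σ_y in MPa):
  silicon carbide: E = 432.3, α = 4.19, σ_y = 479.0 → σ = 140 MPa, n = 3.43
  aluminum alloy: E = 70.30, α = 22.9, σ_y = 355.0 → σ = 124 MPa, n = 2.86
  stainless steel: E = 193.4, α = 15.6, σ_y = 219.9 → σ = 233 MPa, n = 0.944
Stainless steel has the lowest safety factor, n = 0.944.

stainless steel, n = 0.944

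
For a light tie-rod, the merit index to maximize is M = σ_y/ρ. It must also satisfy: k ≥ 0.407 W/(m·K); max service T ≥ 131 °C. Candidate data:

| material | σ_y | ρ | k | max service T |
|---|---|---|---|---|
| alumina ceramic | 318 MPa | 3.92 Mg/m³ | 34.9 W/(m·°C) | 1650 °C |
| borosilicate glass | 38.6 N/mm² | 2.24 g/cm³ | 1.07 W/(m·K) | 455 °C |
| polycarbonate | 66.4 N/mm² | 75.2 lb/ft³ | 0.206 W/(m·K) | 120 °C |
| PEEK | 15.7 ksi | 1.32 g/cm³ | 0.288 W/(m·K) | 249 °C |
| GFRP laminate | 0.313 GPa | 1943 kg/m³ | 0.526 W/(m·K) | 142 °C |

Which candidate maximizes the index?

Screen on constraints: k ≥ 0.407 W/(m·K); max service T ≥ 131 °C. Survivors: alumina ceramic, borosilicate glass, GFRP laminate.
Normalizing units and computing the index:
  alumina ceramic: σ_y = 318.0 MPa, ρ = 3920 kg/m³
  borosilicate glass: σ_y = 38.60 MPa, ρ = 2240 kg/m³
  GFRP laminate: σ_y = 313.0 MPa, ρ = 1943 kg/m³
  GFRP laminate: M = 161 kN·m/kg
  alumina ceramic: M = 81.1 kN·m/kg
  borosilicate glass: M = 17.2 kN·m/kg
The maximum is for GFRP laminate.

GFRP laminate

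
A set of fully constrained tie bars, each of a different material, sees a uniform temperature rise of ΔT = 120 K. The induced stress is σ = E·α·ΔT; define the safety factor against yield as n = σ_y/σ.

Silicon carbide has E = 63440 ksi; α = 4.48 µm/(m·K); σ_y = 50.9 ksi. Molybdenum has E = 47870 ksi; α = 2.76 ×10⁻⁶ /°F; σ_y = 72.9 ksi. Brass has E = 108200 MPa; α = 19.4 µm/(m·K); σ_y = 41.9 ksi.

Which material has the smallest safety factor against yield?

Converting E to GPa, α to ×10⁻⁶/K, σ_y to MPa, then σ and n for each:
  silicon carbide: E = 437.4, α = 4.48, σ_y = 350.9 → σ = 235 MPa, n = 1.49
  molybdenum: E = 330.1, α = 4.97, σ_y = 502.6 → σ = 197 MPa, n = 2.55
  brass: E = 108.2, α = 19.4, σ_y = 288.9 → σ = 252 MPa, n = 1.15
Brass has the lowest safety factor, n = 1.15.

brass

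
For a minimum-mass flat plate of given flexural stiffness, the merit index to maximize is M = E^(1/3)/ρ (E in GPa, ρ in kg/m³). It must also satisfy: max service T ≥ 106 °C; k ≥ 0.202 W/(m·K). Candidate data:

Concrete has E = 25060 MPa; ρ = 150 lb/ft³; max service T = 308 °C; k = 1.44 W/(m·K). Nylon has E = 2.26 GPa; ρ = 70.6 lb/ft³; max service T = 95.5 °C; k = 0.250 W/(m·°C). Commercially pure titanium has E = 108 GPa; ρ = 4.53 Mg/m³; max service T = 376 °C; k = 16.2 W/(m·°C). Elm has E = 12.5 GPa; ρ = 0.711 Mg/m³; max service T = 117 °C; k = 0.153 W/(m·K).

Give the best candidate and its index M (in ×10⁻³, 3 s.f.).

concrete, M = 1.22×10⁻³

Screen on constraints: max service T ≥ 106 °C; k ≥ 0.202 W/(m·K). Survivors: concrete, commercially pure titanium.
Convert each candidate to consistent units, then evaluate M:
  concrete: E = 25.06 GPa, ρ = 2403 kg/m³
  commercially pure titanium: E = 108.0 GPa, ρ = 4530 kg/m³
  concrete: M = 1.22×10⁻³
  commercially pure titanium: M = 1.05×10⁻³
Concrete has the largest M.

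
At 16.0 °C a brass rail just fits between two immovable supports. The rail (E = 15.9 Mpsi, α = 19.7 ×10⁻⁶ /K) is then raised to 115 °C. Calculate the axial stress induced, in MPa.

E = 15.9 Mpsi = 109.6 GPa.
ΔT = 99.00 K. Constrained thermal stress σ = E·α·ΔT = 109.6×10³ MPa × 19.7×10⁻⁶ × 99.00 = 214 MPa (compressive).

214 MPa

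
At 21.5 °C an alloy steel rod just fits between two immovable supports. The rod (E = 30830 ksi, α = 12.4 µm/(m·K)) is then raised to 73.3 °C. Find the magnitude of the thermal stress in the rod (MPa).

E = 30830 ksi = 212.6 GPa.
ΔT = 51.80 K. Constrained thermal stress σ = E·α·ΔT = 212.6×10³ MPa × 12.4×10⁻⁶ × 51.80 = 137 MPa (compressive).

137 MPa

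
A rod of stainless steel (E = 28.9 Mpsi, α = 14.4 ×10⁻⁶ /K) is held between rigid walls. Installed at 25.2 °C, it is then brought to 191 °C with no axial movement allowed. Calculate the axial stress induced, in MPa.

E = 28.9 Mpsi = 199.3 GPa.
ΔT = 165.8 K. Constrained thermal stress σ = E·α·ΔT = 199.3×10³ MPa × 14.4×10⁻⁶ × 165.8 = 476 MPa (compressive).

476 MPa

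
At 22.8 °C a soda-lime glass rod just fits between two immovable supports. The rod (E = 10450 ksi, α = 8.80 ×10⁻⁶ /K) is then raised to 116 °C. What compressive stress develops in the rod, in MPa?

E = 10450 ksi = 72.05 GPa.
ΔT = 93.20 K. Constrained thermal stress σ = E·α·ΔT = 72.05×10³ MPa × 8.80×10⁻⁶ × 93.20 = 59.1 MPa (compressive).

59.1 MPa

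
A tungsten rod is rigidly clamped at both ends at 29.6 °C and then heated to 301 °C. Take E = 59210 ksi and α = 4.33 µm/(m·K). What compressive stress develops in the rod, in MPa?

E = 59210 ksi = 408.2 GPa.
ΔT = 271.4 K. Constrained thermal stress σ = E·α·ΔT = 408.2×10³ MPa × 4.33×10⁻⁶ × 271.4 = 480 MPa (compressive).

480 MPa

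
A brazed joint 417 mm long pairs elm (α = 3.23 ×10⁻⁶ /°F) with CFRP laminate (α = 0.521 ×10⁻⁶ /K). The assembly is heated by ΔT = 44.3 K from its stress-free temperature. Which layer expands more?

elm: α = 3.23×10⁻⁶/°F × 9/5 = 5.81×10⁻⁶/K.
α(elm) = 5.81×10⁻⁶/K vs α(CFRP laminate) = 0.521×10⁻⁶/K.
Higher α expands more for the same ΔT: elm.

elm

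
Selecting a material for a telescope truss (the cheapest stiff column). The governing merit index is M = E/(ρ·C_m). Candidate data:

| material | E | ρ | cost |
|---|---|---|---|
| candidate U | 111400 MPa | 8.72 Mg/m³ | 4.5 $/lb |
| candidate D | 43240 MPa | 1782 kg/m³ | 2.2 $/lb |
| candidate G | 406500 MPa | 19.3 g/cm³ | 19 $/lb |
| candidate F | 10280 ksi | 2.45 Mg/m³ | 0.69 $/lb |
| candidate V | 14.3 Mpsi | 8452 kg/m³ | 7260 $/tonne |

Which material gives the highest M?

candidate F

Convert each candidate to consistent units, then evaluate M:
  candidate U: E = 111.4 GPa, ρ = 8720 kg/m³, cost = 9.921 $/kg
  candidate D: E = 43.24 GPa, ρ = 1782 kg/m³, cost = 4.850 $/kg
  candidate G: E = 406.5 GPa, ρ = 19300 kg/m³, cost = 41.89 $/kg
  candidate F: E = 70.88 GPa, ρ = 2450 kg/m³, cost = 1.521 $/kg
  candidate V: E = 98.60 GPa, ρ = 8452 kg/m³, cost = 7.260 $/kg
  candidate F: M = 19.0 MN·m per $
  candidate D: M = 5.00 MN·m per $
  candidate V: M = 1.61 MN·m per $
  candidate U: M = 1.29 MN·m per $
  candidate G: M = 0.503 MN·m per $
The maximum is for candidate F.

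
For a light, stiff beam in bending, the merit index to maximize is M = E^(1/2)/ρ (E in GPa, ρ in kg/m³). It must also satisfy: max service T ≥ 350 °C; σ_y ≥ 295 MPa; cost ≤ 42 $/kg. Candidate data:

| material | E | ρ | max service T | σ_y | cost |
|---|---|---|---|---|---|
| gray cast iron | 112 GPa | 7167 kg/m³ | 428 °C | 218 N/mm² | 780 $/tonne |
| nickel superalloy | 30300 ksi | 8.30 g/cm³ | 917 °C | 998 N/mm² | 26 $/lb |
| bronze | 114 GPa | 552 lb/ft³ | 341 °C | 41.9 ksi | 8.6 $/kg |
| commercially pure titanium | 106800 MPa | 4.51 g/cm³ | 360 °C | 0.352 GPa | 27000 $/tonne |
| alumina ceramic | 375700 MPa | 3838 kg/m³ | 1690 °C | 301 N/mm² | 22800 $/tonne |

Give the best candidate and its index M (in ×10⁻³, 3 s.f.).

alumina ceramic, M = 5.05×10⁻³

Screen on constraints: max service T ≥ 350 °C; σ_y ≥ 295 MPa; cost ≤ 42 $/kg. Survivors: commercially pure titanium, alumina ceramic.
Putting every candidate on a common basis:
  commercially pure titanium: E = 106.8 GPa, ρ = 4510 kg/m³
  alumina ceramic: E = 375.7 GPa, ρ = 3838 kg/m³
  alumina ceramic: M = 5.05×10⁻³
  commercially pure titanium: M = 2.29×10⁻³
Highest index: alumina ceramic.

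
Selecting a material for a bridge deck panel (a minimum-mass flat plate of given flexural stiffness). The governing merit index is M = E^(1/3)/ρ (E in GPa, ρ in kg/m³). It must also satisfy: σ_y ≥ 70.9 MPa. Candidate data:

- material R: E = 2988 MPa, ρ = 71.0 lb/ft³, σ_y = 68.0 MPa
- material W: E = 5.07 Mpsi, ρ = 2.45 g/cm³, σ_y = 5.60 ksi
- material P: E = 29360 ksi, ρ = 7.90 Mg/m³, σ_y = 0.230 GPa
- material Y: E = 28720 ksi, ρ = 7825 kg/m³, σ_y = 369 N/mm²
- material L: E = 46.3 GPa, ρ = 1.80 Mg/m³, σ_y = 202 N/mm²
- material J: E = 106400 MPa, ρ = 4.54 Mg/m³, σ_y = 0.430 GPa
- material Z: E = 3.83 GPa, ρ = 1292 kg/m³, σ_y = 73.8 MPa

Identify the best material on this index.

Screen on constraints: σ_y ≥ 70.9 MPa. Survivors: material P, material Y, material L, material J, material Z.
In SI units:
  material P: E = 202.4 GPa, ρ = 7900 kg/m³
  material Y: E = 198.0 GPa, ρ = 7825 kg/m³
  material L: E = 46.30 GPa, ρ = 1800 kg/m³
  material J: E = 106.4 GPa, ρ = 4540 kg/m³
  material Z: E = 3.830 GPa, ρ = 1292 kg/m³
  material L: M = 1.99×10⁻³
  material Z: M = 1.21×10⁻³
  material J: M = 1.04×10⁻³
  material Y: M = 0.745×10⁻³
  material P: M = 0.743×10⁻³
Material L ranks first.

material L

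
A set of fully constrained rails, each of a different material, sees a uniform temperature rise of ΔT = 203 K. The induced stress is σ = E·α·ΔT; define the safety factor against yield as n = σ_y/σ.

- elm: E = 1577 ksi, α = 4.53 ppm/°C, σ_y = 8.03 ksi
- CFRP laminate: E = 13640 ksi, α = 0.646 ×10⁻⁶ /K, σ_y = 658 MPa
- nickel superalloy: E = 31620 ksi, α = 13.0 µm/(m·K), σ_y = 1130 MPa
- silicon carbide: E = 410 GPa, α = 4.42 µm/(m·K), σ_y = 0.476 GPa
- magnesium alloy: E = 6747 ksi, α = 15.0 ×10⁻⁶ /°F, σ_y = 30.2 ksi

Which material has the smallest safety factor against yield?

magnesium alloy

Per material, after unit conversion:
  elm: E = 10.87, α = 4.53, σ_y = 55.36 → σ = 10.0 MPa, n = 5.54
  CFRP laminate: E = 94.04, α = 0.646, σ_y = 658.0 → σ = 12.3 MPa, n = 53.4
  nickel superalloy: E = 218.0, α = 13.0, σ_y = 1130 → σ = 575 MPa, n = 1.96
  silicon carbide: E = 410.0, α = 4.42, σ_y = 476.0 → σ = 368 MPa, n = 1.29
  magnesium alloy: E = 46.52, α = 27.0, σ_y = 208.2 → σ = 255 MPa, n = 0.817
Magnesium alloy has the lowest safety factor, n = 0.817.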